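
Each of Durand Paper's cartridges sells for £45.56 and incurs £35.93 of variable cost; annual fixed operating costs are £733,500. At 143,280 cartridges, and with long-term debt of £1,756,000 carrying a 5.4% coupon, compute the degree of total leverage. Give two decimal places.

2.50

At 143,280 units, contribution = 143,280 × £9.63 = £1,379,786.40.
Subtracting fixed costs: EBIT = £1,379,786.40 − £733,500 = £646,286.40. Interest = £94,824.00, so EBIT − I = £551,462.40.
Degree of total leverage = total CM / (EBIT − interest) = £1,379,786.40 / £551,462.40 = 2.5020.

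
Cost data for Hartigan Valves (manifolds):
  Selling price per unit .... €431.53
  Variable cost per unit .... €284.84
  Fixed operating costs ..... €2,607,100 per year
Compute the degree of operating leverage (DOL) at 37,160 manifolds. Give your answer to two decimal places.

Contribution at this volume is 37,160 × €146.69 = €5,451,000.40.
Operating income = contribution − fixed costs = €5,451,000.40 − €2,607,100 = €2,843,900.40.
DOL = contribution ÷ EBIT = €5,451,000.40 ÷ €2,843,900.40 = 1.9167.

1.92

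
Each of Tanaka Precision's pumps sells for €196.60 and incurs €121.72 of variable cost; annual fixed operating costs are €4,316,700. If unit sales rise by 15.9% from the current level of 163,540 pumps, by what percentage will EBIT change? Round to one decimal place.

+24.6%

At 163,540 units, contribution = 163,540 × €74.88 = €12,245,875.20.
Operating income = contribution − fixed costs = €12,245,875.20 − €4,316,700 = €7,929,175.20.
Degree of operating leverage = €12,245,875.20 / €7,929,175.20 = 1.5444.
So EBIT moves 1.5444 × (+15.9%) = +24.6%.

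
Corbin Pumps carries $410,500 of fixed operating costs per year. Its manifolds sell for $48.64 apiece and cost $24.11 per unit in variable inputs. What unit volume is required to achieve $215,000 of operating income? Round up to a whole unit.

25,500 manifolds

Each unit contributes $48.64 − $24.11 = $24.53.
Units = (FC + target) / CM = ($410,500 + $215,000) / $24.53 = 25,499.39, so 25,500 manifolds.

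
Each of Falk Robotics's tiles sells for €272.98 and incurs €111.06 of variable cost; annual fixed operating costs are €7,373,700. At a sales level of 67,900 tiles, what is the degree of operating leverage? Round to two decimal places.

At 67,900 units, contribution = 67,900 × €161.92 = €10,994,368.00.
EBIT = €10,994,368.00 − €7,373,700 = €3,620,668.00.
So DOL = total CM / EBIT = €10,994,368.00 / €3,620,668.00 = 3.0366.

3.04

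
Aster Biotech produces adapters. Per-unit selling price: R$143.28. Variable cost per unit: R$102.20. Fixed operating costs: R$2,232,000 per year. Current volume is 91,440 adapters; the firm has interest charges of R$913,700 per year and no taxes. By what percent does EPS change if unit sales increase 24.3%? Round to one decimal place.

At 91,440 units, contribution = 91,440 × R$41.08 = R$3,756,355.20.
EBIT = R$3,756,355.20 − R$2,232,000 = R$1,524,355.20.
Interest = R$913,700.00, so EBIT − I = R$610,655.20.
DCL = total CM / (EBIT − I) = R$3,756,355.20 / R$610,655.20 = 6.1514.
EPS therefore changes by 6.1514 × (+24.3%) = +149.5%.

+149.5%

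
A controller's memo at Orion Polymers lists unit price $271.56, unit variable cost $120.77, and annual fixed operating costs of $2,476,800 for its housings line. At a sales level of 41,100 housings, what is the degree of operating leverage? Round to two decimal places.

At 41,100 units, contribution = 41,100 × $150.79 = $6,197,469.00.
EBIT = $6,197,469.00 − $2,476,800 = $3,720,669.00.
So DOL = total CM / EBIT = $6,197,469.00 / $3,720,669.00 = 1.6657.

1.67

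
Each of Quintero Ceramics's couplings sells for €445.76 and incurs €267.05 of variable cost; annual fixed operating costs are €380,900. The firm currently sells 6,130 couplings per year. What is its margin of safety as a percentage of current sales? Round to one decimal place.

Contribution margin per unit = €445.76 − €267.05 = €178.71. Break-even units = €380,900 ÷ €178.71 = 2,131.39; break-even revenue = 2,131.39 × €445.76 = €950,086.64.
Actual sales revenue = 6,130 × €445.76 = €2,732,508.80.
Margin of safety = (€2,732,508.80 − €950,086.64) ÷ €2,732,508.80 = 65.2%.

65.2%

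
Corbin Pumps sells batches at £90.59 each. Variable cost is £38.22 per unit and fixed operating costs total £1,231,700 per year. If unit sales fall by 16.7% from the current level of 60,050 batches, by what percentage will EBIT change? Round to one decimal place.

-27.5%

Contribution at this volume is 60,050 × £52.37 = £3,144,818.50.
EBIT = £3,144,818.50 − £1,231,700 = £1,913,118.50.
Degree of operating leverage = £3,144,818.50 / £1,913,118.50 = 1.6438.
So EBIT moves 1.6438 × (-16.7%) = -27.5%.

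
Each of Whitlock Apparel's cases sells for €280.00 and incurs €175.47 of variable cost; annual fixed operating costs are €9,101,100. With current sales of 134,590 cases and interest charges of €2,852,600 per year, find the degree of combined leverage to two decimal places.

Contribution at this volume is 134,590 × €104.53 = €14,068,692.70.
Subtracting fixed costs: EBIT = €14,068,692.70 − €9,101,100 = €4,967,592.70. Interest = €2,852,600.00.
DOL = €14,068,692.70 ÷ €4,967,592.70 = 2.8321; DFL = €4,967,592.70 ÷ €2,114,992.70 = 2.3488.
Combined leverage = 2.8321 × 2.3488 = 6.6520.

6.65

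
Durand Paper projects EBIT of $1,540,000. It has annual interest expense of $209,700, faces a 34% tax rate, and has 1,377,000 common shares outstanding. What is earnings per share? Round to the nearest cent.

$0.64

Interest = $209,700.00, so EBT = $1,540,000 − $209,700.00 = $1,330,300.00.
After tax at 34%: net income = $1,330,300.00 × 0.66 = $877,998.00.
Per share: $877,998.00 / 1,377,000 shares = $0.64.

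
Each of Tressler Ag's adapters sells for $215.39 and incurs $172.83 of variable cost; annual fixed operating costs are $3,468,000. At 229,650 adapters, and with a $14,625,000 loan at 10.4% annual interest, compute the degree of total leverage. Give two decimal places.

2.04

Contribution at this volume is 229,650 × $42.56 = $9,773,904.00.
Operating income = contribution − fixed costs = $9,773,904.00 − $3,468,000 = $6,305,904.00. Interest = $1,521,000.00.
DOL = $9,773,904.00 ÷ $6,305,904.00 = 1.5500; DFL = $6,305,904.00 ÷ $4,784,904.00 = 1.3179.
DCL = DOL × DFL = 1.5500 × 1.3179 = 2.0427.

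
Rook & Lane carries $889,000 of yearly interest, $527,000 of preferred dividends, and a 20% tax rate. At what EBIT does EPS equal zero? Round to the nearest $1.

Preferred dividends are paid after tax, so their pre-tax equivalent is $527,000 ÷ (1 − 0.20) = $658,750.00.
Financial break-even EBIT = interest + D_p ÷ (1 − t) = $889,000 + $658,750.00 = $1,547,750.00.

$1,547,750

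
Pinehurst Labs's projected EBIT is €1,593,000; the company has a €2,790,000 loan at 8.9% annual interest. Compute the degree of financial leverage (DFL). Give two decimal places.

Interest = €248,310.00.
DFL = EBIT ÷ (EBIT − I) = €1,593,000 ÷ (€1,593,000 − €248,310.00) = €1,593,000 ÷ €1,344,690.00 = 1.1847.

1.18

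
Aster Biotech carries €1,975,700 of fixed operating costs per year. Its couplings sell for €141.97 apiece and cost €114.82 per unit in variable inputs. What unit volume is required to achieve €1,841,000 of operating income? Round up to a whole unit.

140,579 couplings

Each unit contributes €141.97 − €114.82 = €27.15.
Units = (FC + target) / CM = (€1,975,700 + €1,841,000) / €27.15 = 140,578.27, so 140,579 couplings.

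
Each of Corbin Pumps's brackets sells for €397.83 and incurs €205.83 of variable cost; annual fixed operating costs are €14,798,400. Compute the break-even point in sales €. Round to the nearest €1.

€30,662,747

Contribution margin per unit = €397.83 − €205.83 = €192.00, a CM ratio of €192.00 ÷ €397.83 = 0.4826.
Break-even sales = FC ÷ CM ratio = €14,798,400 × €397.83 / €192.00 = €30,662,747.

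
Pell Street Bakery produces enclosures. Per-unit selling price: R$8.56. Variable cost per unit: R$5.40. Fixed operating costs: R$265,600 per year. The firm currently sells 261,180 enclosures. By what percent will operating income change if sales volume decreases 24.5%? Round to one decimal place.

At 261,180 units, contribution = 261,180 × R$3.16 = R$825,328.80.
Subtracting fixed costs: EBIT = R$825,328.80 − R$265,600 = R$559,728.80.
Degree of operating leverage = R$825,328.80 / R$559,728.80 = 1.4745.
%ΔEBIT = DOL × %ΔSales = 1.4745 × -24.5% = -36.1%.

-36.1%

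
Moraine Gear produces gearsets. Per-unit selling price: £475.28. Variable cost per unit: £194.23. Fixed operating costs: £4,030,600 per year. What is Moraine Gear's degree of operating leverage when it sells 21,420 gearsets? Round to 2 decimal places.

At 21,420 units, contribution = 21,420 × £281.05 = £6,020,091.00.
Operating income = contribution − fixed costs = £6,020,091.00 − £4,030,600 = £1,989,491.00.
DOL = contribution ÷ EBIT = £6,020,091.00 ÷ £1,989,491.00 = 3.0259.

3.03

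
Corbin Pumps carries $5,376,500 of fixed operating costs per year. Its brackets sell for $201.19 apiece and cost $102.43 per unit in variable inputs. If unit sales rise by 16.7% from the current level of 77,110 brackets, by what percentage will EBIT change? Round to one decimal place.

At 77,110 units, contribution = 77,110 × $98.76 = $7,615,383.60.
Subtracting fixed costs: EBIT = $7,615,383.60 − $5,376,500 = $2,238,883.60.
DOL = contribution ÷ EBIT = $7,615,383.60 ÷ $2,238,883.60 = 3.4014.
%ΔEBIT = DOL × %ΔSales = 3.4014 × +16.7% = +56.8%.

+56.8%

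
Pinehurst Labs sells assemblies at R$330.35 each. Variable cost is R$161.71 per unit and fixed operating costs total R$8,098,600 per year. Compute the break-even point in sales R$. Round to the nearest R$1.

R$15,864,401

Contribution margin per unit = R$330.35 − R$161.71 = R$168.64, a CM ratio of R$168.64 ÷ R$330.35 = 0.5105.
Break-even revenue = fixed costs × price ÷ CM = R$8,098,600 × R$330.35 ÷ R$168.64 = R$15,864,401.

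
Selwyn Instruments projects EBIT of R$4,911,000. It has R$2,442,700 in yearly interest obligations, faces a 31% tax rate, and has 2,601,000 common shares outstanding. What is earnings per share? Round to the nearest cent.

Pre-tax income = R$4,911,000 − R$2,442,700.00 = R$2,468,300.00.
Net income = R$2,468,300.00 × (1 − 0.31) = R$1,703,127.00.
Per share: R$1,703,127.00 / 2,601,000 shares = R$0.65.

R$0.65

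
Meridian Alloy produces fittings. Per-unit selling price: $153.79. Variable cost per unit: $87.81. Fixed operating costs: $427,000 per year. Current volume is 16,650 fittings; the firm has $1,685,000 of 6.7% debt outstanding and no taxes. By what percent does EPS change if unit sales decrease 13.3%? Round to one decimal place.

-26.2%

At 16,650 units, contribution = 16,650 × $65.98 = $1,098,567.00.
EBIT = $1,098,567.00 − $427,000 = $671,567.00.
After interest of $112,895.00, pre-tax earnings = $558,672.00.
Degree of combined leverage = contribution ÷ (EBIT − I) = $1,098,567.00 ÷ $558,672.00 = 1.9664.
EPS therefore changes by 1.9664 × (-13.3%) = -26.2%.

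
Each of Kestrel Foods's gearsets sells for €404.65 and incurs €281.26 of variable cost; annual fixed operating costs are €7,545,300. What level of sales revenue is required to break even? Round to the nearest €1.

CM per unit = €404.65 − €281.26 = €123.39; CM ratio = €123.39 / €404.65 = 0.3049.
Break-even revenue = fixed costs × price ÷ CM = €7,545,300 × €404.65 ÷ €123.39 = €24,744,352.

€24,744,352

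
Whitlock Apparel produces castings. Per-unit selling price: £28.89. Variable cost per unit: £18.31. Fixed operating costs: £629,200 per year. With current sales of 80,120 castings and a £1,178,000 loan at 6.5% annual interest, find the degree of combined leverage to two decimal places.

Contribution at this volume is 80,120 × £10.58 = £847,669.60.
EBIT = £847,669.60 − £629,200 = £218,469.60. Interest = £76,570.00, so EBIT − I = £141,899.60.
Degree of total leverage = total CM / (EBIT − interest) = £847,669.60 / £141,899.60 = 5.9737.

5.97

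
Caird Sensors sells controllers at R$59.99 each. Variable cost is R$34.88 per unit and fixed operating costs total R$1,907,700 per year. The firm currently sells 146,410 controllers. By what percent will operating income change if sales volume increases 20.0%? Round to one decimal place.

+41.6%

Total contribution margin = 146,410 × R$25.11 = R$3,676,355.10.
Operating income = contribution − fixed costs = R$3,676,355.10 − R$1,907,700 = R$1,768,655.10.
So DOL = total CM / EBIT = R$3,676,355.10 / R$1,768,655.10 = 2.0786.
So EBIT moves 2.0786 × (+20.0%) = +41.6%.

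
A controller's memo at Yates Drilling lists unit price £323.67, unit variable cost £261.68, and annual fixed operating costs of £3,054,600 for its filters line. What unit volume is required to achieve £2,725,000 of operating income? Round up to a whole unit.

Contribution margin per unit = £323.67 − £261.68 = £61.99.
Need Q such that Q × £61.99 − £3,054,600 = £2,725,000, i.e. Q = £5,779,600 / £61.99 = 93,234.39 → 93,235.

93,235 filters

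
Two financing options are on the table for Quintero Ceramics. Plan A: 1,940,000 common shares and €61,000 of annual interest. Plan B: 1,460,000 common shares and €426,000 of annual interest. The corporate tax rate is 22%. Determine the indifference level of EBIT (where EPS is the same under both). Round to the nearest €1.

At indifference, (EBIT − 61,000)(1 − t)/1,940,000 = (EBIT − 426,000)(1 − t)/1,460,000.
The (1 − t) factor cancels: (EBIT − 61,000) × 1,460,000 = (EBIT − 426,000) × 1,940,000.
Solving, EBIT = (426,000·1,940,000 − 61,000·1,460,000) / (1,940,000 − 1,460,000) = 737,380,000,000 / 480,000 = 1,536,208.33.

€1,536,208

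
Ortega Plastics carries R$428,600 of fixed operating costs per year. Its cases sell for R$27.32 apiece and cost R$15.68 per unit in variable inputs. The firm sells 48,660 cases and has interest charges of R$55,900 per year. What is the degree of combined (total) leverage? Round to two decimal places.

At 48,660 units, contribution = 48,660 × R$11.64 = R$566,402.40.
Operating income = contribution − fixed costs = R$566,402.40 − R$428,600 = R$137,802.40. Interest = R$55,900.00, so EBIT − I = R$81,902.40.
Degree of total leverage = total CM / (EBIT − interest) = R$566,402.40 / R$81,902.40 = 6.9156.

6.92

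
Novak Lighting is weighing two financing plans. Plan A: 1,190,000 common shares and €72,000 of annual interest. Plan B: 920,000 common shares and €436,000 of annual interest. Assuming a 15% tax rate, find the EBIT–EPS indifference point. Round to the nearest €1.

€1,676,296

At indifference, (EBIT − 72,000)(1 − t)/1,190,000 = (EBIT − 436,000)(1 − t)/920,000.
The (1 − t) factor cancels: (EBIT − 72,000) × 920,000 = (EBIT − 436,000) × 1,190,000.
Solving, EBIT = (436,000·1,190,000 − 72,000·920,000) / (1,190,000 − 920,000) = 452,600,000,000 / 270,000 = 1,676,296.30.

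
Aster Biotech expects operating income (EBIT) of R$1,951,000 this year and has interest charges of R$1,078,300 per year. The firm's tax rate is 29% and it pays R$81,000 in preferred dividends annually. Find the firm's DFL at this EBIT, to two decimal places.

2.57

Interest = R$1,078,300.00.
Pre-tax preferred-dividend burden = R$81,000 ÷ (1 − 0.29) = R$114,084.51.
DFL = EBIT ÷ [EBIT − I − D_p/(1−t)] = R$1,951,000 ÷ [R$1,951,000 − R$1,078,300.00 − R$114,084.51] = R$1,951,000 ÷ R$758,615.49 = 2.5718.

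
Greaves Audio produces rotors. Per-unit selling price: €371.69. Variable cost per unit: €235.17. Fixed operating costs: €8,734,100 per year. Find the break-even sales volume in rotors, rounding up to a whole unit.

63,977 rotors

Contribution margin per unit = €371.69 − €235.17 = €136.52.
Break-even Q = €8,734,100 / €136.52 = 63,976.71 → 63,977 rotors.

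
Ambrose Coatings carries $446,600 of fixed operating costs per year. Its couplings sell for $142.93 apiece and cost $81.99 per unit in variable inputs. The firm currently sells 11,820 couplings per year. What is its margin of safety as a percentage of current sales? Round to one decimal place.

38.0%

Contribution margin per unit = $142.93 − $81.99 = $60.94. Break-even units = $446,600 ÷ $60.94 = 7,328.52; break-even revenue = 7,328.52 × $142.93 = $1,047,465.34.
Actual sales revenue = 11,820 × $142.93 = $1,689,432.60.
Margin of safety = ($1,689,432.60 − $1,047,465.34) ÷ $1,689,432.60 = 38.0%.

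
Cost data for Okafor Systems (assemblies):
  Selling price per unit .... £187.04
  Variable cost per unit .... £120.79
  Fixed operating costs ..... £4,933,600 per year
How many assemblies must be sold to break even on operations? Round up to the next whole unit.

74,470 assemblies

Each unit contributes £187.04 − £120.79 = £66.25.
Units to break even: £4,933,600 ÷ £66.25 = 74,469.43, rounded up to 74,470.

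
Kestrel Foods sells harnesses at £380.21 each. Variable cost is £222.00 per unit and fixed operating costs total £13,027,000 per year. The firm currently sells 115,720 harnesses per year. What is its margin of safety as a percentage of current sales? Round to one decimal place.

Contribution margin per unit = £380.21 − £222.00 = £158.21. Break-even units = £13,027,000 ÷ £158.21 = 82,339.93; break-even revenue = 82,339.93 × £380.21 = £31,306,464.00.
Actual sales revenue = 115,720 × £380.21 = £43,997,901.20.
Margin of safety = (£43,997,901.20 − £31,306,464.00) ÷ £43,997,901.20 = 28.8%.

28.8%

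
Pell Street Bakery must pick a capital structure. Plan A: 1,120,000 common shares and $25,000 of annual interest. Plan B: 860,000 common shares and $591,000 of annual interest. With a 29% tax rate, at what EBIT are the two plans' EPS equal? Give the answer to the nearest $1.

$2,463,154

At indifference, (EBIT − 25,000)(1 − t)/1,120,000 = (EBIT − 591,000)(1 − t)/860,000.
The (1 − t) factor cancels: (EBIT − 25,000) × 860,000 = (EBIT − 591,000) × 1,120,000.
EBIT × (1,120,000 − 860,000) = 591,000 × 1,120,000 − 25,000 × 860,000 = 640,420,000,000, so EBIT = 640,420,000,000 ÷ 260,000 = 2,463,153.85.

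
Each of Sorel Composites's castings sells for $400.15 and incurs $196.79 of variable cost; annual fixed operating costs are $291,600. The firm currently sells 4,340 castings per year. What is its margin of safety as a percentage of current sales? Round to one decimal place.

Each unit contributes $400.15 − $196.79 = $203.36. Break-even units = $291,600 ÷ $203.36 = 1,433.91; break-even revenue = 1,433.91 × $400.15 = $573,779.21.
Actual sales revenue = 4,340 × $400.15 = $1,736,651.00.
Margin of safety = ($1,736,651.00 − $573,779.21) ÷ $1,736,651.00 = 67.0%.

67.0%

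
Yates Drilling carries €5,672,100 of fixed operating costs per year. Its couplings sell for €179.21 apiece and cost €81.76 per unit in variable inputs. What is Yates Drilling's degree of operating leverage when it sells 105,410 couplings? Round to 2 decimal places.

Total contribution margin = 105,410 × €97.45 = €10,272,204.50.
Operating income = contribution − fixed costs = €10,272,204.50 − €5,672,100 = €4,600,104.50.
Degree of operating leverage = €10,272,204.50 / €4,600,104.50 = 2.2330.

2.23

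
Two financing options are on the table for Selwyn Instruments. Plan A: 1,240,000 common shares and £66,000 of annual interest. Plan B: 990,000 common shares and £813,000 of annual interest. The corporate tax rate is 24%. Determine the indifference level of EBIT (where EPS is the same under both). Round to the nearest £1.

Set EPS_A = EPS_B: (EBIT − £66,000)(1 − 0.24) ÷ 1,240,000 = (EBIT − £813,000)(1 − 0.24) ÷ 990,000.
Cancelling (1 − t) and cross-multiplying: 990,000·(EBIT − 66,000) = 1,240,000·(EBIT − 813,000).
EBIT × (1,240,000 − 990,000) = 813,000 × 1,240,000 − 66,000 × 990,000 = 942,780,000,000, so EBIT = 942,780,000,000 ÷ 250,000 = 3,771,120.00.

£3,771,120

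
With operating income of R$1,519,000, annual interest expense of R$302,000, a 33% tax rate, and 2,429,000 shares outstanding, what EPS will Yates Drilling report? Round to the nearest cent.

R$0.34

Pre-tax income = R$1,519,000 − R$302,000.00 = R$1,217,000.00.
Net income = R$1,217,000.00 × (1 − 0.33) = R$815,390.00.
Per share: R$815,390.00 / 2,429,000 shares = R$0.34.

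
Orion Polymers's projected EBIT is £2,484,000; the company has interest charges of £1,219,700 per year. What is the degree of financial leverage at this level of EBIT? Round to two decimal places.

Interest = £1,219,700.00.
DFL = EBIT ÷ (EBIT − I) = £2,484,000 ÷ (£2,484,000 − £1,219,700.00) = £2,484,000 ÷ £1,264,300.00 = 1.9647.

1.96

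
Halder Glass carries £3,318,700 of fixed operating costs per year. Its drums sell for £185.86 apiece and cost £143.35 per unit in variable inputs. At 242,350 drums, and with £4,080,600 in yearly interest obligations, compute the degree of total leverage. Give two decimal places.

3.55

At 242,350 units, contribution = 242,350 × £42.51 = £10,302,298.50.
Subtracting fixed costs: EBIT = £10,302,298.50 − £3,318,700 = £6,983,598.50. Interest = £4,080,600.00, so EBIT − I = £2,902,998.50.
DCL = contribution ÷ (EBIT − I) = £10,302,298.50 ÷ £2,902,998.50 = 3.5488.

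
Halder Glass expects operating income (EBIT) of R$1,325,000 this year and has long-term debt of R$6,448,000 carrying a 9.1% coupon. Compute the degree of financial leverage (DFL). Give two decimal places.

Annual interest charges come to R$586,768.00.
Degree of financial leverage = EBIT / (EBIT − interest) = R$1,325,000 / R$738,232.00 = 1.7948.

1.79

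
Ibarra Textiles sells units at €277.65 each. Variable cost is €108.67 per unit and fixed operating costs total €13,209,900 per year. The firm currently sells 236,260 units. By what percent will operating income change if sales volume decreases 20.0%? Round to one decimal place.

Total contribution margin = 236,260 × €168.98 = €39,923,214.80.
Subtracting fixed costs: EBIT = €39,923,214.80 − €13,209,900 = €26,713,314.80.
DOL = contribution ÷ EBIT = €39,923,214.80 ÷ €26,713,314.80 = 1.4945.
So EBIT moves 1.4945 × (-20.0%) = -29.9%.

-29.9%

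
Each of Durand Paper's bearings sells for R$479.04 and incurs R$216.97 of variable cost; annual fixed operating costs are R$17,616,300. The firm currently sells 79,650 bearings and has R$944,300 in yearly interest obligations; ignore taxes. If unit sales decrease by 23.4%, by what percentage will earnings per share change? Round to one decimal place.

-211.2%

Total contribution margin = 79,650 × R$262.07 = R$20,873,875.50.
Subtracting fixed costs: EBIT = R$20,873,875.50 − R$17,616,300 = R$3,257,575.50.
After interest of R$944,300.00, pre-tax earnings = R$2,313,275.50.
DCL = total CM / (EBIT − I) = R$20,873,875.50 / R$2,313,275.50 = 9.0235.
EPS therefore changes by 9.0235 × (-23.4%) = -211.2%.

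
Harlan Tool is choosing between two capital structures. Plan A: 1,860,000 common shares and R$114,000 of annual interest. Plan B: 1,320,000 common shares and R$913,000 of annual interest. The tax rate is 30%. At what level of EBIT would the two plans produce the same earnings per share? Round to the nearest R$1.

At indifference, (EBIT − 114,000)(1 − t)/1,860,000 = (EBIT − 913,000)(1 − t)/1,320,000.
The (1 − t) factor cancels: (EBIT − 114,000) × 1,320,000 = (EBIT − 913,000) × 1,860,000.
EBIT × (1,860,000 − 1,320,000) = 913,000 × 1,860,000 − 114,000 × 1,320,000 = 1,547,700,000,000, so EBIT = 1,547,700,000,000 ÷ 540,000 = 2,866,111.11.

R$2,866,111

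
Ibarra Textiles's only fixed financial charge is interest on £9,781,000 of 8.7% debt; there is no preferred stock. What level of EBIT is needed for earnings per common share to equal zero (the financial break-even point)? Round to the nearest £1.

£850,947

Annual interest = 8.7% × £9,781,000 = £850,947.00.
With no preferred dividends, EPS = 0 when EBIT exactly covers interest, so the financial break-even EBIT is £850,947.00.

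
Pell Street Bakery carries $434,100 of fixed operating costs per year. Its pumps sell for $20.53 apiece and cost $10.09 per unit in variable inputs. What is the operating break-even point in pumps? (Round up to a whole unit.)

Contribution margin per unit = $20.53 − $10.09 = $10.44.
Break-even Q = $434,100 / $10.44 = 41,580.46 → 41,581 pumps.

41,581 pumps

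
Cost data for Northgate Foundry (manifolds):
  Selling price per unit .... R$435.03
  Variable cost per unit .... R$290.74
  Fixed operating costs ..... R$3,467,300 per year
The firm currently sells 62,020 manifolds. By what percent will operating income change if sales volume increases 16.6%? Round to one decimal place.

At 62,020 units, contribution = 62,020 × R$144.29 = R$8,948,865.80.
EBIT = R$8,948,865.80 − R$3,467,300 = R$5,481,565.80.
So DOL = total CM / EBIT = R$8,948,865.80 / R$5,481,565.80 = 1.6325.
So EBIT moves 1.6325 × (+16.6%) = +27.1%.

+27.1%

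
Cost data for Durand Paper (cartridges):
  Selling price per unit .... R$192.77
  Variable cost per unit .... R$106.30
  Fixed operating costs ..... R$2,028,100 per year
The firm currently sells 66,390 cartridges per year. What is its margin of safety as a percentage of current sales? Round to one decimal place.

64.7%

Contribution margin per unit = R$192.77 − R$106.30 = R$86.47. Break-even units = R$2,028,100 ÷ R$86.47 = 23,454.38; break-even revenue = 23,454.38 × R$192.77 = R$4,521,300.30.
Actual sales revenue = 66,390 × R$192.77 = R$12,798,000.30.
Margin of safety = (R$12,798,000.30 − R$4,521,300.30) ÷ R$12,798,000.30 = 64.7%.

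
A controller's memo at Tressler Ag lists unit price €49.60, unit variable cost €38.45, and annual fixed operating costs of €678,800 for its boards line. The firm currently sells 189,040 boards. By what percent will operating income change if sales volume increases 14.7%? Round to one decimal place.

Contribution at this volume is 189,040 × €11.15 = €2,107,796.00.
EBIT = €2,107,796.00 − €678,800 = €1,428,996.00.
Degree of operating leverage = €2,107,796.00 / €1,428,996.00 = 1.4750.
So EBIT moves 1.4750 × (+14.7%) = +21.7%.

+21.7%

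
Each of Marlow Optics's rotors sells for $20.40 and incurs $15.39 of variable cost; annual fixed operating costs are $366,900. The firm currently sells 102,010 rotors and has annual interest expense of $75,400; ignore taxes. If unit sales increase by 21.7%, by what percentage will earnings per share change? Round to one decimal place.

+161.3%

Total contribution margin = 102,010 × $5.01 = $511,070.10.
EBIT = $511,070.10 − $366,900 = $144,170.10.
Interest = $75,400.00, so EBIT − I = $68,770.10.
DCL = total CM / (EBIT − I) = $511,070.10 / $68,770.10 = 7.4316.
%ΔEPS = DCL × %ΔSales = 7.4316 × +21.7% = +161.3%.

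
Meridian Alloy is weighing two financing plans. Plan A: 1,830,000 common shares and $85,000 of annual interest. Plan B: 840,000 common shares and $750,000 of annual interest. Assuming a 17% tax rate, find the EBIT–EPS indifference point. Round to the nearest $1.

$1,314,242

Set EPS_A = EPS_B: (EBIT − $85,000)(1 − 0.17) ÷ 1,830,000 = (EBIT − $750,000)(1 − 0.17) ÷ 840,000.
The (1 − t) factor cancels: (EBIT − 85,000) × 840,000 = (EBIT − 750,000) × 1,830,000.
Solving, EBIT = (750,000·1,830,000 − 85,000·840,000) / (1,830,000 − 840,000) = 1,301,100,000,000 / 990,000 = 1,314,242.42.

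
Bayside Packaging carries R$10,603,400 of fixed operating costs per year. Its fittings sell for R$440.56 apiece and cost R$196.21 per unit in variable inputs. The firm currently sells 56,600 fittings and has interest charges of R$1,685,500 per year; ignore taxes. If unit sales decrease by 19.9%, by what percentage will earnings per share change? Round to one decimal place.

At 56,600 units, contribution = 56,600 × R$244.35 = R$13,830,210.00.
Operating income = contribution − fixed costs = R$13,830,210.00 − R$10,603,400 = R$3,226,810.00.
After interest of R$1,685,500.00, pre-tax earnings = R$1,541,310.00.
Degree of combined leverage = contribution ÷ (EBIT − I) = R$13,830,210.00 ÷ R$1,541,310.00 = 8.9730.
%ΔEPS = DCL × %ΔSales = 8.9730 × -19.9% = -178.6%.

-178.6%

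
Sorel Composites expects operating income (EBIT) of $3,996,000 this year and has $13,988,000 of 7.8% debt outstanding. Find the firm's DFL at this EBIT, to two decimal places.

Annual interest charges come to $1,091,064.00.
DFL = EBIT ÷ (EBIT − I) = $3,996,000 ÷ ($3,996,000 − $1,091,064.00) = $3,996,000 ÷ $2,904,936.00 = 1.3756.

1.38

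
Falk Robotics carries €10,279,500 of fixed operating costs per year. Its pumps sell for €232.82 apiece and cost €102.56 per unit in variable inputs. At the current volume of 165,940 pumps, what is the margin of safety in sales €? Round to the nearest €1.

€20,261,103

Each unit contributes €232.82 − €102.56 = €130.26. Break-even units = €10,279,500 ÷ €130.26 = 78,915.25; break-even revenue = 78,915.25 × €232.82 = €18,373,047.67.
Current sales = 165,940 × €232.82 = €38,634,150.80.
Margin of safety = €38,634,150.80 − €18,373,047.67 = €20,261,103.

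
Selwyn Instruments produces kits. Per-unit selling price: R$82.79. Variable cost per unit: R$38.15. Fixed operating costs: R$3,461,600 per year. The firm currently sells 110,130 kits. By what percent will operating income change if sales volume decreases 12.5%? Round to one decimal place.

At 110,130 units, contribution = 110,130 × R$44.64 = R$4,916,203.20.
Operating income = contribution − fixed costs = R$4,916,203.20 − R$3,461,600 = R$1,454,603.20.
DOL = contribution ÷ EBIT = R$4,916,203.20 ÷ R$1,454,603.20 = 3.3798.
%ΔEBIT = DOL × %ΔSales = 3.3798 × -12.5% = -42.2%.

-42.2%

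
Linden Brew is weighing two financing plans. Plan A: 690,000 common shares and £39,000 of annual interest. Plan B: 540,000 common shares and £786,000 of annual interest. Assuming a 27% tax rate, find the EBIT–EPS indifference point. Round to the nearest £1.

Set EPS_A = EPS_B: (EBIT − £39,000)(1 − 0.27) ÷ 690,000 = (EBIT − £786,000)(1 − 0.27) ÷ 540,000.
The (1 − t) factor cancels: (EBIT − 39,000) × 540,000 = (EBIT − 786,000) × 690,000.
EBIT × (690,000 − 540,000) = 786,000 × 690,000 − 39,000 × 540,000 = 521,280,000,000, so EBIT = 521,280,000,000 ÷ 150,000 = 3,475,200.00.

£3,475,200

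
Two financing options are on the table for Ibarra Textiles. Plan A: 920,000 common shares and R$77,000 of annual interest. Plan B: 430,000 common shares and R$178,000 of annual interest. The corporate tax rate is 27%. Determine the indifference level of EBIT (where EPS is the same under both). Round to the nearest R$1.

Set EPS_A = EPS_B: (EBIT − R$77,000)(1 − 0.27) ÷ 920,000 = (EBIT − R$178,000)(1 − 0.27) ÷ 430,000.
The (1 − t) factor cancels: (EBIT − 77,000) × 430,000 = (EBIT − 178,000) × 920,000.
Solving, EBIT = (178,000·920,000 − 77,000·430,000) / (920,000 − 430,000) = 130,650,000,000 / 490,000 = 266,632.65.

R$266,633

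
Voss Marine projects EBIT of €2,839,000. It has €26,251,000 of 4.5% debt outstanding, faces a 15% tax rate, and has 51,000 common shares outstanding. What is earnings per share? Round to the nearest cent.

€27.63

Interest = €1,181,295.00, so EBT = €2,839,000 − €1,181,295.00 = €1,657,705.00.
After tax at 15%: net income = €1,657,705.00 × 0.85 = €1,409,049.25.
EPS = €1,409,049.25 ÷ 51,000 = €27.63.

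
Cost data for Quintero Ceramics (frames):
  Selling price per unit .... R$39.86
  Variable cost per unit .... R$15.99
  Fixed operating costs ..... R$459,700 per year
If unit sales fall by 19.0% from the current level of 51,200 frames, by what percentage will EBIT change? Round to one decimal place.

Contribution at this volume is 51,200 × R$23.87 = R$1,222,144.00.
Subtracting fixed costs: EBIT = R$1,222,144.00 − R$459,700 = R$762,444.00.
Degree of operating leverage = R$1,222,144.00 / R$762,444.00 = 1.6029.
%ΔEBIT = DOL × %ΔSales = 1.6029 × -19.0% = -30.5%.

-30.5%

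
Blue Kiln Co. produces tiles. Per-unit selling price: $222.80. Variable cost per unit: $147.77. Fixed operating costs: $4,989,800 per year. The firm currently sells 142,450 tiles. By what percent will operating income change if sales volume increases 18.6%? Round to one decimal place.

Contribution at this volume is 142,450 × $75.03 = $10,688,023.50.
Subtracting fixed costs: EBIT = $10,688,023.50 − $4,989,800 = $5,698,223.50.
Degree of operating leverage = $10,688,023.50 / $5,698,223.50 = 1.8757.
%ΔEBIT = DOL × %ΔSales = 1.8757 × +18.6% = +34.9%.

+34.9%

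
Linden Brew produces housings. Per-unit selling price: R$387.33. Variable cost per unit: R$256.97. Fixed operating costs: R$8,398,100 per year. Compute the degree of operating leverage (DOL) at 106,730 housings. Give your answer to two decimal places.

2.52

Total contribution margin = 106,730 × R$130.36 = R$13,913,322.80.
Subtracting fixed costs: EBIT = R$13,913,322.80 − R$8,398,100 = R$5,515,222.80.
DOL = contribution ÷ EBIT = R$13,913,322.80 ÷ R$5,515,222.80 = 2.5227.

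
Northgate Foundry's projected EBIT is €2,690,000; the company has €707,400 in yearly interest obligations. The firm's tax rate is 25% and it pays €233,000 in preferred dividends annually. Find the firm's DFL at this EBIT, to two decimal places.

Annual interest charges come to €707,400.00.
Preferred dividends grossed up pre-tax: €233,000 / (1 − 0.25) = €310,666.67.
DFL = EBIT ÷ [EBIT − I − D_p/(1−t)] = €2,690,000 ÷ [€2,690,000 − €707,400.00 − €310,666.67] = €2,690,000 ÷ €1,671,933.33 = 1.6089.

1.61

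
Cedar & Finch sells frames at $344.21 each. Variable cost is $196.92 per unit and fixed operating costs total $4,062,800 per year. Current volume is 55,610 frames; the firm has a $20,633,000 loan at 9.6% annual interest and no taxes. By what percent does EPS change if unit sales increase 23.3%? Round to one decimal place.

+88.9%

Total contribution margin = 55,610 × $147.29 = $8,190,796.90.
EBIT = $8,190,796.90 − $4,062,800 = $4,127,996.90.
After interest of $1,980,768.00, pre-tax earnings = $2,147,228.90.
DCL = total CM / (EBIT − I) = $8,190,796.90 / $2,147,228.90 = 3.8146.
EPS therefore changes by 3.8146 × (+23.3%) = +88.9%.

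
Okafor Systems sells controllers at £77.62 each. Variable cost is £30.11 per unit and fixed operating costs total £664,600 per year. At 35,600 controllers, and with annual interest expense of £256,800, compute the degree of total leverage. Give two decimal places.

2.20

Contribution at this volume is 35,600 × £47.51 = £1,691,356.00.
Subtracting fixed costs: EBIT = £1,691,356.00 − £664,600 = £1,026,756.00. Interest = £256,800.00, so EBIT − I = £769,956.00.
DCL = contribution ÷ (EBIT − I) = £1,691,356.00 ÷ £769,956.00 = 2.1967.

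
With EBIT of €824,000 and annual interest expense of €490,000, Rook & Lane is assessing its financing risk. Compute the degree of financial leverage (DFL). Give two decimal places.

Annual interest charges come to €490,000.00.
Degree of financial leverage = EBIT / (EBIT − interest) = €824,000 / €334,000.00 = 2.4671.

2.47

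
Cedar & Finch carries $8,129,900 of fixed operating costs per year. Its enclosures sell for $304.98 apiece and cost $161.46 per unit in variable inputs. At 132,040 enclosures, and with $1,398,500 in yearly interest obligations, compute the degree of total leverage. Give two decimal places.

2.01

At 132,040 units, contribution = 132,040 × $143.52 = $18,950,380.80.
EBIT = $18,950,380.80 − $8,129,900 = $10,820,480.80. Interest = $1,398,500.00, so EBIT − I = $9,421,980.80.
DCL = contribution ÷ (EBIT − I) = $18,950,380.80 ÷ $9,421,980.80 = 2.0113.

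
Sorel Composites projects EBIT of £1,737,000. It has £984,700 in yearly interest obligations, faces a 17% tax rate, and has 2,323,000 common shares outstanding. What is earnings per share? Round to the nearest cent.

Pre-tax income = £1,737,000 − £984,700.00 = £752,300.00.
Net income = £752,300.00 × (1 − 0.17) = £624,409.00.
Per share: £624,409.00 / 2,323,000 shares = £0.27.

£0.27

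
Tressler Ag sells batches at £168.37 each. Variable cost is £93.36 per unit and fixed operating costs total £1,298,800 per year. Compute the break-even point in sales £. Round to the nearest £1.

Contribution margin per unit = £168.37 − £93.36 = £75.01, a CM ratio of £75.01 ÷ £168.37 = 0.4455.
Break-even sales = FC ÷ CM ratio = £1,298,800 × £168.37 / £75.01 = £2,915,331.

£2,915,331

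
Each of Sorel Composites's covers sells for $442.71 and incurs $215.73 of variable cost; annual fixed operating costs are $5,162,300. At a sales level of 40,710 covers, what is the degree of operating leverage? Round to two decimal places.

At 40,710 units, contribution = 40,710 × $226.98 = $9,240,355.80.
EBIT = $9,240,355.80 − $5,162,300 = $4,078,055.80.
DOL = contribution ÷ EBIT = $9,240,355.80 ÷ $4,078,055.80 = 2.2659.

2.27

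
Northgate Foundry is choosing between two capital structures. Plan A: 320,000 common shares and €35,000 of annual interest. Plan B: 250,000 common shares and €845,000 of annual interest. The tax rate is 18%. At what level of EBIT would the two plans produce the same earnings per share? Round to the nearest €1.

At indifference, (EBIT − 35,000)(1 − t)/320,000 = (EBIT − 845,000)(1 − t)/250,000.
Cancelling (1 − t) and cross-multiplying: 250,000·(EBIT − 35,000) = 320,000·(EBIT − 845,000).
Solving, EBIT = (845,000·320,000 − 35,000·250,000) / (320,000 − 250,000) = 261,650,000,000 / 70,000 = 3,737,857.14.

€3,737,857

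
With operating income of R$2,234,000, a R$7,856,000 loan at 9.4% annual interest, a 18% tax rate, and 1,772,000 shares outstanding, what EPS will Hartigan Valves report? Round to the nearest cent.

R$0.69

Interest = R$738,464.00, so EBT = R$2,234,000 − R$738,464.00 = R$1,495,536.00.
After tax at 18%: net income = R$1,495,536.00 × 0.82 = R$1,226,339.52.
Per share: R$1,226,339.52 / 1,772,000 shares = R$0.69.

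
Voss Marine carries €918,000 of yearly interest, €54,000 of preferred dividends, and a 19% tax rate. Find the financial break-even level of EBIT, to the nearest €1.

Preferred dividends are paid after tax, so their pre-tax equivalent is €54,000 ÷ (1 − 0.19) = €66,666.67.
Financial break-even EBIT = interest + D_p ÷ (1 − t) = €918,000 + €66,666.67 = €984,666.67.

€984,667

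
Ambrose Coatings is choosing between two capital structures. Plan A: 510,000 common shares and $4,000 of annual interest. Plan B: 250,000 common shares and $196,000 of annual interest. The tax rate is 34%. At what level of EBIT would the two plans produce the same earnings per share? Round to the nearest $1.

Set EPS_A = EPS_B: (EBIT − $4,000)(1 − 0.34) ÷ 510,000 = (EBIT − $196,000)(1 − 0.34) ÷ 250,000.
The (1 − t) factor cancels: (EBIT − 4,000) × 250,000 = (EBIT − 196,000) × 510,000.
EBIT × (510,000 − 250,000) = 196,000 × 510,000 − 4,000 × 250,000 = 98,960,000,000, so EBIT = 98,960,000,000 ÷ 260,000 = 380,615.38.

$380,615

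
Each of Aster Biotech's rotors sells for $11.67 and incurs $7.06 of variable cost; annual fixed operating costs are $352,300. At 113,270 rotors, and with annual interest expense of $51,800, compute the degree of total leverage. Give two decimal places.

At 113,270 units, contribution = 113,270 × $4.61 = $522,174.70.
Operating income = contribution − fixed costs = $522,174.70 − $352,300 = $169,874.70. Interest = $51,800.00.
DOL = $522,174.70 ÷ $169,874.70 = 3.0739; DFL = $169,874.70 ÷ $118,074.70 = 1.4387.
Combined leverage = 3.0739 × 1.4387 = 4.4224.

4.42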